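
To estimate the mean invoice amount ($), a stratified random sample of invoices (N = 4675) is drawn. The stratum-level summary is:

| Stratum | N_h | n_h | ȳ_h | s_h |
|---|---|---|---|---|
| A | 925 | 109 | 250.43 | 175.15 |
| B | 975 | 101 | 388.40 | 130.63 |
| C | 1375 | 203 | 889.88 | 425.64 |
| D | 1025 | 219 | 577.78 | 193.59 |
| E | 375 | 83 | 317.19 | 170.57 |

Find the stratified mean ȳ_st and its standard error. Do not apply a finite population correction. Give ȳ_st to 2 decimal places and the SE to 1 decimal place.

ȳ_st = Σ W_h ȳ_h = (925·250.43 + 975·388.40 + 1375·889.88 + 1025·577.78 + 375·317.19)/4675 = 544.40503
V̂(ȳ_st) = Σ W_h² s_h²/n_h, with W_h = N_h/N and N = 4675:
  stratum A: (925/4675)²·175.15²/109 = 11.0183
  stratum B: (975/4675)²·130.63²/101 = 7.3487
  stratum C: (1375/4675)²·425.64²/203 = 77.2024
  stratum D: (1025/4675)²·193.59²/219 = 8.22633
  stratum E: (375/4675)²·170.57²/83 = 2.25542
V̂(ȳ_st) = 106.051
SE(ȳ_st) = √106.051 = 10.2981

ȳ_st ≈ 544.41, SE ≈ 10.3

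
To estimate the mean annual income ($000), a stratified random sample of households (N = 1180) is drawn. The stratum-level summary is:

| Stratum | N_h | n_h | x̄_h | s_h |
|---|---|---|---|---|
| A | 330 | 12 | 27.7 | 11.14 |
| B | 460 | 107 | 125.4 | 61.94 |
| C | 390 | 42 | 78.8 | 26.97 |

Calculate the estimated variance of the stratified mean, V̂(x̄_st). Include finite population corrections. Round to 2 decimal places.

V̂(x̄_st) ≈ 6.65

V̂(x̄_st) = Σ W_h² (1 − n_h/N_h) s_h²/n_h, with W_h = N_h/N and N = 1180:
  stratum A: (330/1180)²·(1 − 12/330)·11.14²/12 = 0.77941
  stratum B: (460/1180)²·(1 − 107/460)·61.94²/107 = 4.18145
  stratum C: (390/1180)²·(1 − 42/390)·26.97²/42 = 1.68808
V̂(x̄_st) = 6.64894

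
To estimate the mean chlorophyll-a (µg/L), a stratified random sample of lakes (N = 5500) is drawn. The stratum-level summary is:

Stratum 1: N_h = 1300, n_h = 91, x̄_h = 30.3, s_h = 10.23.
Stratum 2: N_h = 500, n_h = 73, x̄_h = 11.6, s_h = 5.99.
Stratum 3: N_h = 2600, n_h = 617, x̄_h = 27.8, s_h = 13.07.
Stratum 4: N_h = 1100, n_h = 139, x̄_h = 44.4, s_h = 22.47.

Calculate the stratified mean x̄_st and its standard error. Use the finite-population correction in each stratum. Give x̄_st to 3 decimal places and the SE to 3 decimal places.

x̄_st = Σ W_h x̄_h = (1300·30.3 + 500·11.6 + 2600·27.8 + 1100·44.4)/5500 = 30.23818
V̂(x̄_st) = Σ W_h² (1 − n_h/N_h) s_h²/n_h, with W_h = N_h/N and N = 5500:
  stratum 1: (1300/5500)²·(1 − 91/1300)·10.23²/91 = 0.0597522
  stratum 2: (500/5500)²·(1 − 73/500)·5.99²/73 = 0.00346899
  stratum 3: (2600/5500)²·(1 − 617/2600)·13.07²/617 = 0.0471886
  stratum 4: (1100/5500)²·(1 − 139/1100)·22.47²/139 = 0.126935
V̂(x̄_st) = 0.237345
SE(x̄_st) = √0.237345 = 0.487181

x̄_st ≈ 30.238, SE ≈ 0.487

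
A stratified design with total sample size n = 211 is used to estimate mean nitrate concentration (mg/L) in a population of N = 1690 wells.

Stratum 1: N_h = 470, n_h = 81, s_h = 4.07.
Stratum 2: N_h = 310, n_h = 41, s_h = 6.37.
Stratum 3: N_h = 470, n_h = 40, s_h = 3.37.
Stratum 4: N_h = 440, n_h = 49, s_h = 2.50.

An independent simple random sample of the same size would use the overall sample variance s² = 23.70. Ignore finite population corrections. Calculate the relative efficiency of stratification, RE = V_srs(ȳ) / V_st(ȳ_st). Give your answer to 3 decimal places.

RE ≈ 1.409

V̂(ȳ_st) = Σ W_h² s_h²/n_h, with W_h = N_h/N and N = 1690:
  stratum 1: (470/1690)²·4.07²/81 = 0.0158171
  stratum 2: (310/1690)²·6.37²/41 = 0.0333001
  stratum 3: (470/1690)²·3.37²/40 = 0.0219595
  stratum 4: (440/1690)²·2.50²/49 = 0.00864601
V_st = 0.0797226
V_srs = s²/n = 23.70/211 = 0.112322
Relative efficiency = V_srs / V_st = 0.112322/0.0797226 = 1.4089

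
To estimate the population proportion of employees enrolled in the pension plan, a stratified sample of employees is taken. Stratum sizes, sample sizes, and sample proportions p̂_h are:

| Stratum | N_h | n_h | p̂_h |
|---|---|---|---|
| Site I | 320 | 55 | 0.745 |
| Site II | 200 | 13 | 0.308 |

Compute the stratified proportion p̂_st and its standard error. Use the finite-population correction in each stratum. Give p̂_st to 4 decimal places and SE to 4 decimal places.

N = 520; stratum weights W_h = N_h/N.
p̂_st = Σ W_h p̂_h = (320·0.745 + 200·0.308)/520 = 0.57692
V̂(p̂_st) = Σ W_h² (1 − n_h/N_h) p̂_h(1−p̂_h)/(n_h−1):
  stratum Site I: (320/520)²·(1 − 55/320)·0.745·0.255/54 = 0.0011033
  stratum Site II: (200/520)²·(1 − 13/200)·0.308·0.692/12 = 0.00245663
V̂(p̂_st) = 0.00355993; SE = √V̂ = 0.0596651

p̂_st ≈ 0.5769, SE ≈ 0.0597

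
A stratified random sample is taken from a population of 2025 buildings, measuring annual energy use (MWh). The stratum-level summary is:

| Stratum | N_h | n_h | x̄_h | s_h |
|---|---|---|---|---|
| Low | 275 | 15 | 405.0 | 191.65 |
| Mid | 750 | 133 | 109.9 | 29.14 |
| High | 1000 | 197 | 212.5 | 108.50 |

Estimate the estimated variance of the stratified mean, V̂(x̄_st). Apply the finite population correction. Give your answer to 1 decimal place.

V̂(x̄_st) ≈ 55.1

V̂(x̄_st) = Σ W_h² (1 − n_h/N_h) s_h²/n_h, with W_h = N_h/N and N = 2025:
  stratum Low: (275/2025)²·(1 − 15/275)·191.65²/15 = 42.6955
  stratum Mid: (750/2025)²·(1 − 133/750)·29.14²/133 = 0.720483
  stratum High: (1000/2025)²·(1 − 197/1000)·108.50²/197 = 11.702
V̂(x̄_st) = 55.118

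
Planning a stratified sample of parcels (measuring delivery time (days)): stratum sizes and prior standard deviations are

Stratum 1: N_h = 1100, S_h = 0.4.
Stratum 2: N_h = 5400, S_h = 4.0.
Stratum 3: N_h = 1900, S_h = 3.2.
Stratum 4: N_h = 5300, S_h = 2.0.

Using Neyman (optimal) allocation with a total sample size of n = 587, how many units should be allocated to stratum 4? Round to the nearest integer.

161

Neyman allocation: n_h = n · N_h S_h / Σ N_i S_i, with n = 587.
  stratum 1: N_h·S_h = 1100·0.4 = 440.00
  stratum 2: N_h·S_h = 5400·4.0 = 21600.00
  stratum 3: N_h·S_h = 1900·3.2 = 6080.00
  stratum 4: N_h·S_h = 5300·2.0 = 10600.00
Σ N_h S_h = 38720.00
n for stratum 4 = 587·10600.00/38720.00 = 160.697 → 161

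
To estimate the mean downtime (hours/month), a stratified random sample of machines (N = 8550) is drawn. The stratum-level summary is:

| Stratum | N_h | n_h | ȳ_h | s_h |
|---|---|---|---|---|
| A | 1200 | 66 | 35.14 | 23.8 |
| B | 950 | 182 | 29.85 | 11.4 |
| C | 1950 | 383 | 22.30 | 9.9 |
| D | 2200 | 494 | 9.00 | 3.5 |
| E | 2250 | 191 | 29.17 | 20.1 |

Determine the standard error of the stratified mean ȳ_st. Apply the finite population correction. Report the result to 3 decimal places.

V̂(ȳ_st) = Σ W_h² (1 − n_h/N_h) s_h²/n_h, with W_h = N_h/N and N = 8550:
  stratum A: (1200/8550)²·(1 − 66/1200)·23.8²/66 = 0.159761
  stratum B: (950/8550)²·(1 − 182/950)·11.4²/182 = 0.00712674
  stratum C: (1950/8550)²·(1 − 383/1950)·9.9²/383 = 0.0106965
  stratum D: (2200/8550)²·(1 − 494/2200)·3.5²/494 = 0.00127315
  stratum E: (2250/8550)²·(1 − 191/2250)·20.1²/191 = 0.13405
V̂(ȳ_st) = 0.312907
SE(ȳ_st) = √0.312907 = 0.559381

SE(ȳ_st) ≈ 0.559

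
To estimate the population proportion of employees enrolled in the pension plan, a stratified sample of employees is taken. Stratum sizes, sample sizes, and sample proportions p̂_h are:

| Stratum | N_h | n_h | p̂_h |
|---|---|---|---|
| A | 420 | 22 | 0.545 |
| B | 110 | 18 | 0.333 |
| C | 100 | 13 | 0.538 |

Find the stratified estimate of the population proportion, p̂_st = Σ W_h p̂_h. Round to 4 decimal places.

N = 630; stratum weights W_h = N_h/N.
p̂_st = Σ W_h p̂_h = (420·0.545 + 110·0.333 + 100·0.538)/630 = 0.50687

p̂_st ≈ 0.5069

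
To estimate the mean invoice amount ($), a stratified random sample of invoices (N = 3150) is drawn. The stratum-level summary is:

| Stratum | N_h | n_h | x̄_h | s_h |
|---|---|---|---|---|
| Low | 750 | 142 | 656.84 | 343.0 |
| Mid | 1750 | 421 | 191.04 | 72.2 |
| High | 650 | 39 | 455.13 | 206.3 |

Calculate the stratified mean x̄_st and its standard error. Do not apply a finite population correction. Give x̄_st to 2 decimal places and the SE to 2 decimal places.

x̄_st ≈ 356.44, SE ≈ 9.86

x̄_st = Σ W_h x̄_h = (750·656.84 + 1750·191.04 + 650·455.13)/3150 = 356.43952
V̂(x̄_st) = Σ W_h² s_h²/n_h, with W_h = N_h/N and N = 3150:
  stratum Low: (750/3150)²·343.0²/142 = 46.9679
  stratum Mid: (1750/3150)²·72.2²/421 = 3.82162
  stratum High: (650/3150)²·206.3²/39 = 46.4664
V̂(x̄_st) = 97.256
SE(x̄_st) = √97.256 = 9.86184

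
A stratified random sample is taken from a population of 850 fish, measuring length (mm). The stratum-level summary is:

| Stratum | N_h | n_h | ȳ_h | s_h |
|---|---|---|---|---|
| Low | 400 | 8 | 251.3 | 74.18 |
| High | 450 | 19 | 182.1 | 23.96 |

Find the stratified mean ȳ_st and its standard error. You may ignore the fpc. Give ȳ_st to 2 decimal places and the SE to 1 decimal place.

ȳ_st = Σ W_h ȳ_h = (400·251.3 + 450·182.1)/850 = 214.66471
V̂(ȳ_st) = Σ W_h² s_h²/n_h, with W_h = N_h/N and N = 850:
  stratum Low: (400/850)²·74.18²/8 = 152.323
  stratum High: (450/850)²·23.96²/19 = 8.46851
V̂(ȳ_st) = 160.792
SE(ȳ_st) = √160.792 = 12.6804

ȳ_st ≈ 214.66, SE ≈ 12.7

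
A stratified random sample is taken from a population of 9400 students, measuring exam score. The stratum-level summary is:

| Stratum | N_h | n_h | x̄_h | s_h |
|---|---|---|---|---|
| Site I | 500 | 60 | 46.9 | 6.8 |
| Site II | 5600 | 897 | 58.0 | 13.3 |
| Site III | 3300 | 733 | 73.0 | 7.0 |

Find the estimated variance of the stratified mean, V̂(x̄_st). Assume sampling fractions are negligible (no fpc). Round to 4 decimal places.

V̂(x̄_st) ≈ 0.0804

V̂(x̄_st) = Σ W_h² s_h²/n_h, with W_h = N_h/N and N = 9400:
  stratum Site I: (500/9400)²·6.8²/60 = 0.00218047
  stratum Site II: (5600/9400)²·13.3²/897 = 0.0699892
  stratum Site III: (3300/9400)²·7.0²/733 = 0.00823881
V̂(x̄_st) = 0.0804085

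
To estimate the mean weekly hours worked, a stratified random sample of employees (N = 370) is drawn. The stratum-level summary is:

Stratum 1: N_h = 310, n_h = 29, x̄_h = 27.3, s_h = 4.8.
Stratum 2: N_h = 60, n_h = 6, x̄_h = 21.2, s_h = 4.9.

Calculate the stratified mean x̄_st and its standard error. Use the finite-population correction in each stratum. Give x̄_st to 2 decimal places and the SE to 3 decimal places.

x̄_st ≈ 26.31, SE ≈ 0.775

x̄_st = Σ W_h x̄_h = (310·27.3 + 60·21.2)/370 = 26.31081
V̂(x̄_st) = Σ W_h² (1 − n_h/N_h) s_h²/n_h, with W_h = N_h/N and N = 370:
  stratum 1: (310/370)²·(1 − 29/310)·4.8²/29 = 0.505532
  stratum 2: (60/370)²·(1 − 6/60)·4.9²/6 = 0.0947071
V̂(x̄_st) = 0.60024
SE(x̄_st) = √0.60024 = 0.774751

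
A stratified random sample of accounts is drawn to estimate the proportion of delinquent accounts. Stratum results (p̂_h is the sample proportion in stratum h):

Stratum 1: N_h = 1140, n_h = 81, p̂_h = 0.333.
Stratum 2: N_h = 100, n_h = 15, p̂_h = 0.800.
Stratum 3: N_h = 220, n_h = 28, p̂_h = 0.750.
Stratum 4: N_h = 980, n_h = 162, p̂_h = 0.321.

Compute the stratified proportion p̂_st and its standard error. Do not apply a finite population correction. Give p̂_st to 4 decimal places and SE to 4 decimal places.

N = 2440; stratum weights W_h = N_h/N.
p̂_st = Σ W_h p̂_h = (1140·0.333 + 100·0.800 + 220·0.750 + 980·0.321)/2440 = 0.38492
V̂(p̂_st) = Σ W_h² p̂_h(1−p̂_h)/(n_h−1):
  stratum 1: (1140/2440)²·0.333·0.667/80 = 0.000606052
  stratum 2: (100/2440)²·0.800·0.200/14 = 1.91961e-05
  stratum 3: (220/2440)²·0.750·0.250/27 = 5.64551e-05
  stratum 4: (980/2440)²·0.321·0.679/161 = 0.000218384
V̂(p̂_st) = 0.000900088; SE = √V̂ = 0.0300015

p̂_st ≈ 0.3849, SE ≈ 0.0300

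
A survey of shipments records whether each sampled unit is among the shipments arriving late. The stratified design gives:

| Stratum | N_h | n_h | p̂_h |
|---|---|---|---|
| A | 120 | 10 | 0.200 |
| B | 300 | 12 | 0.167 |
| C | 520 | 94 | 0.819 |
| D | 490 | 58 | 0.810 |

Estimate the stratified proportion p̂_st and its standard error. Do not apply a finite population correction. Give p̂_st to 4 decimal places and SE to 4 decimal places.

N = 1430; stratum weights W_h = N_h/N.
p̂_st = Σ W_h p̂_h = (120·0.200 + 300·0.167 + 520·0.819 + 490·0.810)/1430 = 0.62719
V̂(p̂_st) = Σ W_h² p̂_h(1−p̂_h)/(n_h−1):
  stratum A: (120/1430)²·0.200·0.800/9 = 0.000125189
  stratum B: (300/1430)²·0.167·0.833/11 = 0.000556595
  stratum C: (520/1430)²·0.819·0.181/93 = 0.000210773
  stratum D: (490/1430)²·0.810·0.190/57 = 0.000317018
V̂(p̂_st) = 0.00120957; SE = √V̂ = 0.0347789

p̂_st ≈ 0.6272, SE ≈ 0.0348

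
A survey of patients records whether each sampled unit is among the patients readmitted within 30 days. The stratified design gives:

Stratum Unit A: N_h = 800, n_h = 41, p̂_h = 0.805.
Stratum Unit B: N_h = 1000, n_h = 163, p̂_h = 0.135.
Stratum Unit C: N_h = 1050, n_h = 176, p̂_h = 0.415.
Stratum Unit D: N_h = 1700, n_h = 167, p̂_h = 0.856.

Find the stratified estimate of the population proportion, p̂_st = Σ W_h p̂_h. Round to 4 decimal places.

N = 4550; stratum weights W_h = N_h/N.
p̂_st = Σ W_h p̂_h = (800·0.805 + 1000·0.135 + 1050·0.415 + 1700·0.856)/4550 = 0.58680

p̂_st ≈ 0.5868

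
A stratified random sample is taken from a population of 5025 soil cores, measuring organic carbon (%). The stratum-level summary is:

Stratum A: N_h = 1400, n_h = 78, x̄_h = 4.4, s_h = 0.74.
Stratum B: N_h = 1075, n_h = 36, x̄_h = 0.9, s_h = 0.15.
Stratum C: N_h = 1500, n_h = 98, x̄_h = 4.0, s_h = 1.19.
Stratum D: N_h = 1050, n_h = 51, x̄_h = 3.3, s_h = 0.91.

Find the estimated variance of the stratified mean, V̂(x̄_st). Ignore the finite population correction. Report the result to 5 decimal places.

V̂(x̄_st) = Σ W_h² s_h²/n_h, with W_h = N_h/N and N = 5025:
  stratum A: (1400/5025)²·0.74²/78 = 0.000544945
  stratum B: (1075/5025)²·0.15²/36 = 2.86039e-05
  stratum C: (1500/5025)²·1.19²/98 = 0.00128759
  stratum D: (1050/5025)²·0.91²/51 = 0.000708956
V̂(x̄_st) = 0.0025701

V̂(x̄_st) ≈ 0.00257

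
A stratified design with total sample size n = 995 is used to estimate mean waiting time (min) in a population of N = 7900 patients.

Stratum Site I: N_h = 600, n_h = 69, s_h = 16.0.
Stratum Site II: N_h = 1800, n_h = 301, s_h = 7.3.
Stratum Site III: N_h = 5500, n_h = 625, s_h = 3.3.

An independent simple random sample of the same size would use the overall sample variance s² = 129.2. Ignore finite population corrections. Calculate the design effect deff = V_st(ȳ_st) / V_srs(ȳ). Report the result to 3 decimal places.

V̂(ȳ_st) = Σ W_h² s_h²/n_h, with W_h = N_h/N and N = 7900:
  stratum Site I: (600/7900)²·16.0²/69 = 0.0214013
  stratum Site II: (1800/7900)²·7.3²/301 = 0.00919115
  stratum Site III: (5500/7900)²·3.3²/625 = 0.00844538
V_st = 0.0390378
V_srs = s²/n = 129.2/995 = 0.129849
deff = V_st / V_srs = 0.0390378/0.129849 = 0.3006

deff ≈ 0.301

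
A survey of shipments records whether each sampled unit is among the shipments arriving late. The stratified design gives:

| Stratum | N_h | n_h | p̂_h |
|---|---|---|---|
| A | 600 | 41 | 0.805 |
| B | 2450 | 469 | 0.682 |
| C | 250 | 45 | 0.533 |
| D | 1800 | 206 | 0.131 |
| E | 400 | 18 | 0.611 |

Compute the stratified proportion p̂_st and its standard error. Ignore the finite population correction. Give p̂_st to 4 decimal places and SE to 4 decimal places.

N = 5500; stratum weights W_h = N_h/N.
p̂_st = Σ W_h p̂_h = (600·0.805 + 2450·0.682 + 250·0.533 + 1800·0.131 + 400·0.611)/5500 = 0.50315
V̂(p̂_st) = Σ W_h² p̂_h(1−p̂_h)/(n_h−1):
  stratum A: (600/5500)²·0.805·0.195/40 = 4.67033e-05
  stratum B: (2450/5500)²·0.682·0.318/468 = 9.19544e-05
  stratum C: (250/5500)²·0.533·0.467/44 = 1.16882e-05
  stratum D: (1800/5500)²·0.131·0.869/205 = 5.94781e-05
  stratum E: (400/5500)²·0.611·0.389/17 = 7.39497e-05
V̂(p̂_st) = 0.000283774; SE = √V̂ = 0.0168456

p̂_st ≈ 0.5032, SE ≈ 0.0168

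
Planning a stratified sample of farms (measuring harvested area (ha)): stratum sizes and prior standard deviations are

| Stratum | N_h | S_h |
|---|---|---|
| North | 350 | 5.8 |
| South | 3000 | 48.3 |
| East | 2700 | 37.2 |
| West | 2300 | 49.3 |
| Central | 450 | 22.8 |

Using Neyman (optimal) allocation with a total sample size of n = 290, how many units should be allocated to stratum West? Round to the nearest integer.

89

Neyman allocation: n_h = n · N_h S_h / Σ N_i S_i, with n = 290.
  stratum North: N_h·S_h = 350·5.8 = 2030.00
  stratum South: N_h·S_h = 3000·48.3 = 144900.00
  stratum East: N_h·S_h = 2700·37.2 = 100440.00
  stratum West: N_h·S_h = 2300·49.3 = 113390.00
  stratum Central: N_h·S_h = 450·22.8 = 10260.00
Σ N_h S_h = 371020.00
n for stratum West = 290·113390.00/371020.00 = 88.629 → 89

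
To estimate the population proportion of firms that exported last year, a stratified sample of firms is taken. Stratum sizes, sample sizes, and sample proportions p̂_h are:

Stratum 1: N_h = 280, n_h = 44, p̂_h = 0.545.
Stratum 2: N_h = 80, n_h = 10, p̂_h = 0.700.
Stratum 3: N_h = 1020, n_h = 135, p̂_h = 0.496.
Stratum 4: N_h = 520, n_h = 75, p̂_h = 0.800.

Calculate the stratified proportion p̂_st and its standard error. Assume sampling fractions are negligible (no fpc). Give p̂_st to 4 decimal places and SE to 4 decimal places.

N = 1900; stratum weights W_h = N_h/N.
p̂_st = Σ W_h p̂_h = (280·0.545 + 80·0.700 + 1020·0.496 + 520·0.800)/1900 = 0.59501
V̂(p̂_st) = Σ W_h² p̂_h(1−p̂_h)/(n_h−1):
  stratum 1: (280/1900)²·0.545·0.455/43 = 0.000125242
  stratum 2: (80/1900)²·0.700·0.300/9 = 4.13666e-05
  stratum 3: (1020/1900)²·0.496·0.504/134 = 0.000537651
  stratum 4: (520/1900)²·0.800·0.200/74 = 0.000161953
V̂(p̂_st) = 0.000866212; SE = √V̂ = 0.0294315

p̂_st ≈ 0.5950, SE ≈ 0.0294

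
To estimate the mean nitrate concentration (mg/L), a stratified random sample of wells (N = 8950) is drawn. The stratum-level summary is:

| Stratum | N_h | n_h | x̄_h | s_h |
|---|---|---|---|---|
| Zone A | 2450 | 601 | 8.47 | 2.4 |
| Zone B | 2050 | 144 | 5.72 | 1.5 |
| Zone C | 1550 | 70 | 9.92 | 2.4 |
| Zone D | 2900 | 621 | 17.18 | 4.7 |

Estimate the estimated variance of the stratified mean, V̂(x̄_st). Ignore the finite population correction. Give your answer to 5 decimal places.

V̂(x̄_st) ≈ 0.00774

V̂(x̄_st) = Σ W_h² s_h²/n_h, with W_h = N_h/N and N = 8950:
  stratum Zone A: (2450/8950)²·2.4²/601 = 0.000718181
  stratum Zone B: (2050/8950)²·1.5²/144 = 0.00081975
  stratum Zone C: (1550/8950)²·2.4²/70 = 0.00246798
  stratum Zone D: (2900/8950)²·4.7²/621 = 0.00373469
V̂(x̄_st) = 0.0077406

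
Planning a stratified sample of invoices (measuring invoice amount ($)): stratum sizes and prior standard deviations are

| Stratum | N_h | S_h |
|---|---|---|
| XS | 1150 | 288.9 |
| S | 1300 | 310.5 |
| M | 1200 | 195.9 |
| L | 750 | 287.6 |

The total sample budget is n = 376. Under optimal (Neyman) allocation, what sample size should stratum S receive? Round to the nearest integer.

Neyman allocation: n_h = n · N_h S_h / Σ N_i S_i, with n = 376.
  stratum XS: N_h·S_h = 1150·288.9 = 332235.00
  stratum S: N_h·S_h = 1300·310.5 = 403650.00
  stratum M: N_h·S_h = 1200·195.9 = 235080.00
  stratum L: N_h·S_h = 750·287.6 = 215700.00
Σ N_h S_h = 1186665.00
n for stratum S = 376·403650.00/1186665.00 = 127.898 → 128

128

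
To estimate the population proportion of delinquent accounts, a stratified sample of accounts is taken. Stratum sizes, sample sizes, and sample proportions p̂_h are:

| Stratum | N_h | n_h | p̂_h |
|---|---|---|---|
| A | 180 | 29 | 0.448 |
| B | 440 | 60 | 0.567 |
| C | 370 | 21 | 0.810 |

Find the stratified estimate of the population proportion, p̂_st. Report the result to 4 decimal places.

N = 990; stratum weights W_h = N_h/N.
p̂_st = Σ W_h p̂_h = (180·0.448 + 440·0.567 + 370·0.810)/990 = 0.63618

p̂_st ≈ 0.6362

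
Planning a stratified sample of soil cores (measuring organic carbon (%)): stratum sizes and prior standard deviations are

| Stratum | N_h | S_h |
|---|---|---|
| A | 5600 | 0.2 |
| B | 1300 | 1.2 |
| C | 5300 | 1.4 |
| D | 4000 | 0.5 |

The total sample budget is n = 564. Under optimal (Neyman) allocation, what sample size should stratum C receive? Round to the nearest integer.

Neyman allocation: n_h = n · N_h S_h / Σ N_i S_i, with n = 564.
  stratum A: N_h·S_h = 5600·0.2 = 1120.00
  stratum B: N_h·S_h = 1300·1.2 = 1560.00
  stratum C: N_h·S_h = 5300·1.4 = 7420.00
  stratum D: N_h·S_h = 4000·0.5 = 2000.00
Σ N_h S_h = 12100.00
n for stratum C = 564·7420.00/12100.00 = 345.858 → 346

346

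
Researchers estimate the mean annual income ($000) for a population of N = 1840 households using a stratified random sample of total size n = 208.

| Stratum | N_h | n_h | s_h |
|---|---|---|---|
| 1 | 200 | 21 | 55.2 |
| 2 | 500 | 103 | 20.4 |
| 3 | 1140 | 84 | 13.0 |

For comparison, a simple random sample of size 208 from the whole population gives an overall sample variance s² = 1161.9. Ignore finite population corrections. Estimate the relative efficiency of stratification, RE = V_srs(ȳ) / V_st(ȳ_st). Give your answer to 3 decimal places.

RE ≈ 2.006

V̂(ȳ_st) = Σ W_h² s_h²/n_h, with W_h = N_h/N and N = 1840:
  stratum 1: (200/1840)²·55.2²/21 = 1.71429
  stratum 2: (500/1840)²·20.4²/103 = 0.298351
  stratum 3: (1140/1840)²·13.0²/84 = 0.772292
V_st = 2.78493
V_srs = s²/n = 1161.9/208 = 5.58606
Relative efficiency = V_srs / V_st = 5.58606/2.78493 = 2.0058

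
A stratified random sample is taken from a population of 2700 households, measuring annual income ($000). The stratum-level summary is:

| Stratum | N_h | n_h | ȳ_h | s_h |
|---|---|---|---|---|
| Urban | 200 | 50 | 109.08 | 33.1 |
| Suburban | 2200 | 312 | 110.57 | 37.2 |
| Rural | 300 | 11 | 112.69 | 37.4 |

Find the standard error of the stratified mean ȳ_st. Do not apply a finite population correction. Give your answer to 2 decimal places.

V̂(ȳ_st) = Σ W_h² s_h²/n_h, with W_h = N_h/N and N = 2700:
  stratum Urban: (200/2700)²·33.1²/50 = 0.120232
  stratum Suburban: (2200/2700)²·37.2²/312 = 2.94475
  stratum Rural: (300/2700)²·37.4²/11 = 1.56988
V̂(ȳ_st) = 4.63486
SE(ȳ_st) = √4.63486 = 2.15287

SE(ȳ_st) ≈ 2.15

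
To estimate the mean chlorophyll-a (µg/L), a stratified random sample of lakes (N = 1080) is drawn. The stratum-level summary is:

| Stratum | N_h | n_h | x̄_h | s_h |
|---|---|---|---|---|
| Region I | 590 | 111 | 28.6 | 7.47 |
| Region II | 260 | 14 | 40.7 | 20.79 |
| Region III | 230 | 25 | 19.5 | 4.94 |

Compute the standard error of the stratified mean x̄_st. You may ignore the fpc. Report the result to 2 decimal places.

V̂(x̄_st) = Σ W_h² s_h²/n_h, with W_h = N_h/N and N = 1080:
  stratum Region I: (590/1080)²·7.47²/111 = 0.150029
  stratum Region II: (260/1080)²·20.79²/14 = 1.78929
  stratum Region III: (230/1080)²·4.94²/25 = 0.0442713
V̂(x̄_st) = 1.98359
SE(x̄_st) = √1.98359 = 1.4084

SE(x̄_st) ≈ 1.41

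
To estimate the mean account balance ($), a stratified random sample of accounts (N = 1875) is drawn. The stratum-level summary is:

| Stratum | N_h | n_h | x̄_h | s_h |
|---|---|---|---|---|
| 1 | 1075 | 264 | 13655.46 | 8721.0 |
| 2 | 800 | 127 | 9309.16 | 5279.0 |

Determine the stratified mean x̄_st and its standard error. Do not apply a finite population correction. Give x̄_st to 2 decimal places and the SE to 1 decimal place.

x̄_st = Σ W_h x̄_h = (1075·13655.46 + 800·9309.16)/1875 = 11801.03867
V̂(x̄_st) = Σ W_h² s_h²/n_h, with W_h = N_h/N and N = 1875:
  stratum 1: (1075/1875)²·8721.0²/264 = 94698.5
  stratum 2: (800/1875)²·5279.0²/127 = 39946.3
V̂(x̄_st) = 134645
SE(x̄_st) = √134645 = 366.94

x̄_st ≈ 11801.04, SE ≈ 366.9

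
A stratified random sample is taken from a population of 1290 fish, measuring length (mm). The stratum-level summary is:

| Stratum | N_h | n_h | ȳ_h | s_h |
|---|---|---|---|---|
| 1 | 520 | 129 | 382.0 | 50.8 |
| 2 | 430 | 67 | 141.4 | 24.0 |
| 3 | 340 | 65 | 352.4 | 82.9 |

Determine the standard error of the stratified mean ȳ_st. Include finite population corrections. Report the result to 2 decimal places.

SE(ȳ_st) ≈ 3.03

V̂(ȳ_st) = Σ W_h² (1 − n_h/N_h) s_h²/n_h, with W_h = N_h/N and N = 1290:
  stratum 1: (520/1290)²·(1 − 129/520)·50.8²/129 = 2.44421
  stratum 2: (430/1290)²·(1 − 67/430)·24.0²/67 = 0.806387
  stratum 3: (340/1290)²·(1 − 65/340)·82.9²/65 = 5.94057
V̂(ȳ_st) = 9.19116
SE(ȳ_st) = √9.19116 = 3.03169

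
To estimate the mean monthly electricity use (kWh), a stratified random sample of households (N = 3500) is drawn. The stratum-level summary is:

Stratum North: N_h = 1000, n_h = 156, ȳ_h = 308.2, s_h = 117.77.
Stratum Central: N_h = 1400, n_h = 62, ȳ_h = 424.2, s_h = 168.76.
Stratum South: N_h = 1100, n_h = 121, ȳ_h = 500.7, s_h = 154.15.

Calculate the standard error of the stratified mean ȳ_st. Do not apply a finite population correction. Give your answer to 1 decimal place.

SE(ȳ_st) ≈ 10.0

V̂(ȳ_st) = Σ W_h² s_h²/n_h, with W_h = N_h/N and N = 3500:
  stratum North: (1000/3500)²·117.77²/156 = 7.25786
  stratum Central: (1400/3500)²·168.76²/62 = 73.4966
  stratum South: (1100/3500)²·154.15²/121 = 19.3977
V̂(ȳ_st) = 100.152
SE(ȳ_st) = √100.152 = 10.0076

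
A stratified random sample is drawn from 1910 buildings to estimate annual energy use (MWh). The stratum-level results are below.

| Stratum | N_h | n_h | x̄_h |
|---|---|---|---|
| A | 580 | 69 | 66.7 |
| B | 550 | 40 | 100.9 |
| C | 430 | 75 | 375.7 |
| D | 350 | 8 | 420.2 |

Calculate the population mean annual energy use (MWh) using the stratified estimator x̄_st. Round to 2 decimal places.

x̄_st ≈ 210.89

N = Σ N_h = 1910. Stratum weights W_h = N_h/N.
x̄_st = (580·66.7 + 550·100.9 + 430·375.7 + 350·420.2) / 1910 = 210.8911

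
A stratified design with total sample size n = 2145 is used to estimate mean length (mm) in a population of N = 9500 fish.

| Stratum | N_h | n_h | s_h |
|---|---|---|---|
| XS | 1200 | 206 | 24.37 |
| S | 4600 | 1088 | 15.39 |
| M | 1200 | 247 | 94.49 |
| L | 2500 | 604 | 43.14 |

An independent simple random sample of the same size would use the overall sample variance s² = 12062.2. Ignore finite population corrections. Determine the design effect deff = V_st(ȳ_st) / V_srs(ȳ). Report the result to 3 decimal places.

V̂(ȳ_st) = Σ W_h² s_h²/n_h, with W_h = N_h/N and N = 9500:
  stratum XS: (1200/9500)²·24.37²/206 = 0.0460001
  stratum S: (4600/9500)²·15.39²/1088 = 0.0510407
  stratum M: (1200/9500)²·94.49²/247 = 0.576753
  stratum L: (2500/9500)²·43.14²/604 = 0.213381
V_st = 0.887175
V_srs = s²/n = 12062.2/2145 = 5.6234
deff = V_st / V_srs = 0.887175/5.6234 = 0.1578

deff ≈ 0.158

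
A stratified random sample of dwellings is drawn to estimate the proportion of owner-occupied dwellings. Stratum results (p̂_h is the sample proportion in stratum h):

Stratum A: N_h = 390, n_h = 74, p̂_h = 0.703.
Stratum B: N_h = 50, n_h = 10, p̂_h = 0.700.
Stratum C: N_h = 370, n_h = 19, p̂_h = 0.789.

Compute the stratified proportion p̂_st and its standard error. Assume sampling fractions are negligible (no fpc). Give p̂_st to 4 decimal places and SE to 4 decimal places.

p̂_st ≈ 0.7421, SE ≈ 0.0518

N = 810; stratum weights W_h = N_h/N.
p̂_st = Σ W_h p̂_h = (390·0.703 + 50·0.700 + 370·0.789)/810 = 0.74210
V̂(p̂_st) = Σ W_h² p̂_h(1−p̂_h)/(n_h−1):
  stratum A: (390/810)²·0.703·0.297/73 = 0.000663053
  stratum B: (50/810)²·0.700·0.300/9 = 8.89092e-05
  stratum C: (370/810)²·0.789·0.211/18 = 0.00192984
V̂(p̂_st) = 0.0026818; SE = √V̂ = 0.0517861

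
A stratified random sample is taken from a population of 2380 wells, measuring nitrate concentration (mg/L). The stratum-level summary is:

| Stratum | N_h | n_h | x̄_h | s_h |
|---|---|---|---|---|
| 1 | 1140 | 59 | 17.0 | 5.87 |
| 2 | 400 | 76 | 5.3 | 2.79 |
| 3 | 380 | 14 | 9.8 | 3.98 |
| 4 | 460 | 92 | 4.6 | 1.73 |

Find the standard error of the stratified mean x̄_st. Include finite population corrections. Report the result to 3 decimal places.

SE(x̄_st) ≈ 0.398

V̂(x̄_st) = Σ W_h² (1 − n_h/N_h) s_h²/n_h, with W_h = N_h/N and N = 2380:
  stratum 1: (1140/2380)²·(1 − 59/1140)·5.87²/59 = 0.127058
  stratum 2: (400/2380)²·(1 − 76/400)·2.79²/76 = 0.0023434
  stratum 3: (380/2380)²·(1 − 14/380)·3.98²/14 = 0.0277811
  stratum 4: (460/2380)²·(1 − 92/460)·1.73²/92 = 0.000972201
V̂(x̄_st) = 0.158154
SE(x̄_st) = √0.158154 = 0.397686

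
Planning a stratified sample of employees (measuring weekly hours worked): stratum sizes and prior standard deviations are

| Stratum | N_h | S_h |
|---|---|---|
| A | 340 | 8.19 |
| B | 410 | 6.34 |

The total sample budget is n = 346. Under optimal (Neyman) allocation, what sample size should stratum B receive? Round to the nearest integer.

167

Neyman allocation: n_h = n · N_h S_h / Σ N_i S_i, with n = 346.
  stratum A: N_h·S_h = 340·8.19 = 2784.60
  stratum B: N_h·S_h = 410·6.34 = 2599.40
Σ N_h S_h = 5384.00
n for stratum B = 346·2599.40/5384.00 = 167.049 → 167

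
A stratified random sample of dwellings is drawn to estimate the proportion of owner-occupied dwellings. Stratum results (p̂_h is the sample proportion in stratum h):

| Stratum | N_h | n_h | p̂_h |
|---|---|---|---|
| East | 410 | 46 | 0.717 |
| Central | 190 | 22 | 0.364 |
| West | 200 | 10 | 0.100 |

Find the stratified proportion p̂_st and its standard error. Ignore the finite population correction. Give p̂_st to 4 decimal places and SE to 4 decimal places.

N = 800; stratum weights W_h = N_h/N.
p̂_st = Σ W_h p̂_h = (410·0.717 + 190·0.364 + 200·0.100)/800 = 0.47891
V̂(p̂_st) = Σ W_h² p̂_h(1−p̂_h)/(n_h−1):
  stratum East: (410/800)²·0.717·0.283/45 = 0.00118435
  stratum Central: (190/800)²·0.364·0.636/21 = 0.000621822
  stratum West: (200/800)²·0.100·0.900/9 = 0.000625
V̂(p̂_st) = 0.00243117; SE = √V̂ = 0.0493069

p̂_st ≈ 0.4789, SE ≈ 0.0493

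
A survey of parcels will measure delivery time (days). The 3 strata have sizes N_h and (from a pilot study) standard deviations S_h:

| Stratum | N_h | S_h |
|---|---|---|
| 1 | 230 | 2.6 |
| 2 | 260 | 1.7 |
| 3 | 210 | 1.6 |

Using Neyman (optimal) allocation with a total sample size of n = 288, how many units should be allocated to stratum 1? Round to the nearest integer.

125

Neyman allocation: n_h = n · N_h S_h / Σ N_i S_i, with n = 288.
  stratum 1: N_h·S_h = 230·2.6 = 598.00
  stratum 2: N_h·S_h = 260·1.7 = 442.00
  stratum 3: N_h·S_h = 210·1.6 = 336.00
Σ N_h S_h = 1376.00
n for stratum 1 = 288·598.00/1376.00 = 125.163 → 125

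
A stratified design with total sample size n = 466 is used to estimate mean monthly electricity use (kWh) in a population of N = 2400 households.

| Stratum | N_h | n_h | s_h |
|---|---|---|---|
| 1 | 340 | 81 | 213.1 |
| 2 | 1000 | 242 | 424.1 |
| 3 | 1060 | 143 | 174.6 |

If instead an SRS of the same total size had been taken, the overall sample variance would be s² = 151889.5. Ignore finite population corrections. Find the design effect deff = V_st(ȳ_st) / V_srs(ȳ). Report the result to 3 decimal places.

deff ≈ 0.558

V̂(ȳ_st) = Σ W_h² s_h²/n_h, with W_h = N_h/N and N = 2400:
  stratum 1: (340/2400)²·213.1²/81 = 11.2517
  stratum 2: (1000/2400)²·424.1²/242 = 129.032
  stratum 3: (1060/2400)²·174.6²/143 = 41.5855
V_st = 181.87
V_srs = s²/n = 151889.5/466 = 325.943
deff = V_st / V_srs = 181.87/325.943 = 0.5580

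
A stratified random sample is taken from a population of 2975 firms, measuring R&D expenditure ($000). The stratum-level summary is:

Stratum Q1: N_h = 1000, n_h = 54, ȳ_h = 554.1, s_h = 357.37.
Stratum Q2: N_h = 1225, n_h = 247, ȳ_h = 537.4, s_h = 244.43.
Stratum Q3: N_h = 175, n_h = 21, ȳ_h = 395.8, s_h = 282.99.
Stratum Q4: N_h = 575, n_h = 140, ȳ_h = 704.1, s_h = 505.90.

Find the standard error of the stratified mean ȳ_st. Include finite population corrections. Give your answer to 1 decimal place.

V̂(ȳ_st) = Σ W_h² (1 − n_h/N_h) s_h²/n_h, with W_h = N_h/N and N = 2975:
  stratum Q1: (1000/2975)²·(1 − 54/1000)·357.37²/54 = 252.79
  stratum Q2: (1225/2975)²·(1 − 247/1225)·244.43²/247 = 32.7426
  stratum Q3: (175/2975)²·(1 − 21/175)·282.99²/21 = 11.612
  stratum Q4: (575/2975)²·(1 − 140/575)·505.90²/140 = 51.6636
V̂(ȳ_st) = 348.808
SE(ȳ_st) = √348.808 = 18.6764

SE(ȳ_st) ≈ 18.7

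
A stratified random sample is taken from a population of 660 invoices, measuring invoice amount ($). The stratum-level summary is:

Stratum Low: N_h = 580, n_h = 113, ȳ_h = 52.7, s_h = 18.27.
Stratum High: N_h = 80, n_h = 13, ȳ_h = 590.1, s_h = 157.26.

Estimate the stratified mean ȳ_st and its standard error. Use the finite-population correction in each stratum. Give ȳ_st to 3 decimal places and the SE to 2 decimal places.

ȳ_st = Σ W_h ȳ_h = (580·52.7 + 80·590.1)/660 = 117.83939
V̂(ȳ_st) = Σ W_h² (1 − n_h/N_h) s_h²/n_h, with W_h = N_h/N and N = 660:
  stratum Low: (580/660)²·(1 − 113/580)·18.27²/113 = 1.83677
  stratum High: (80/660)²·(1 − 13/80)·157.26²/13 = 23.4083
V̂(ȳ_st) = 25.2451
SE(ȳ_st) = √25.2451 = 5.02445

ȳ_st ≈ 117.839, SE ≈ 5.02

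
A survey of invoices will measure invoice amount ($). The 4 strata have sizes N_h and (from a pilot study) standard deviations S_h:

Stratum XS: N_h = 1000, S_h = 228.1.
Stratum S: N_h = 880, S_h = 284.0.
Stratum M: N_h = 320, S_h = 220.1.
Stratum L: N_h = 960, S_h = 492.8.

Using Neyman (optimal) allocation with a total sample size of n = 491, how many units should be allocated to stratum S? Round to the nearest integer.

120

Neyman allocation: n_h = n · N_h S_h / Σ N_i S_i, with n = 491.
  stratum XS: N_h·S_h = 1000·228.1 = 228100.00
  stratum S: N_h·S_h = 880·284.0 = 249920.00
  stratum M: N_h·S_h = 320·220.1 = 70432.00
  stratum L: N_h·S_h = 960·492.8 = 473088.00
Σ N_h S_h = 1021540.00
n for stratum S = 491·249920.00/1021540.00 = 120.123 → 120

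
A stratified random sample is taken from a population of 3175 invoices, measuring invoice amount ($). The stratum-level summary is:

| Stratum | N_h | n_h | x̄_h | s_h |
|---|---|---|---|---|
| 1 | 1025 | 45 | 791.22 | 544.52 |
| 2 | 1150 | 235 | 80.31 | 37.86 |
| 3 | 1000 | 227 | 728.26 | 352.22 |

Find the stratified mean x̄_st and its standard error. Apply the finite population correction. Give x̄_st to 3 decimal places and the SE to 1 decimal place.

x̄_st = Σ W_h x̄_h = (1025·791.22 + 1150·80.31 + 1000·728.26)/3175 = 513.89512
V̂(x̄_st) = Σ W_h² (1 − n_h/N_h) s_h²/n_h, with W_h = N_h/N and N = 3175:
  stratum 1: (1025/3175)²·(1 − 45/1025)·544.52²/45 = 656.565
  stratum 2: (1150/3175)²·(1 − 235/1150)·37.86²/235 = 0.636685
  stratum 3: (1000/3175)²·(1 − 227/1000)·352.22²/227 = 41.9077
V̂(x̄_st) = 699.109
SE(x̄_st) = √699.109 = 26.4407

x̄_st ≈ 513.895, SE ≈ 26.4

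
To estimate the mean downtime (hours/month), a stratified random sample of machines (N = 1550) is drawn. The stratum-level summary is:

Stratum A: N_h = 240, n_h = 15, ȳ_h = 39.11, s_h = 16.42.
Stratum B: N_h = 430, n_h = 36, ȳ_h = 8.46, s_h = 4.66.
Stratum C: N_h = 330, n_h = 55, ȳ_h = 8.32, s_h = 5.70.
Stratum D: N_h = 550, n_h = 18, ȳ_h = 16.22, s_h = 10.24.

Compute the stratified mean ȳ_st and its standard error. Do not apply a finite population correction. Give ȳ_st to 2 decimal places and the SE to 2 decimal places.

ȳ_st = Σ W_h ȳ_h = (240·39.11 + 430·8.46 + 330·8.32 + 550·16.22)/1550 = 15.92955
V̂(ȳ_st) = Σ W_h² s_h²/n_h, with W_h = N_h/N and N = 1550:
  stratum A: (240/1550)²·16.42²/15 = 0.430937
  stratum B: (430/1550)²·4.66²/36 = 0.046424
  stratum C: (330/1550)²·5.70²/55 = 0.0267764
  stratum D: (550/1550)²·10.24²/18 = 0.733482
V̂(ȳ_st) = 1.23762
SE(ȳ_st) = √1.23762 = 1.11248

ȳ_st ≈ 15.93, SE ≈ 1.11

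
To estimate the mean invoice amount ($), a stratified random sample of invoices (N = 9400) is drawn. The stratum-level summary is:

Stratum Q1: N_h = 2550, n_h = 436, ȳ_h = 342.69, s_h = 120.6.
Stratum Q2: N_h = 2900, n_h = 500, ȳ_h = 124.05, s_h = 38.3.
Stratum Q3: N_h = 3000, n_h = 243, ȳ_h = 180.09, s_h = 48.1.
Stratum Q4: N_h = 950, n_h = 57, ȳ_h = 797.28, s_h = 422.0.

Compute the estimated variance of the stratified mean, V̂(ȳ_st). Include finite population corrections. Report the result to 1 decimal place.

V̂(ȳ_st) = Σ W_h² (1 − n_h/N_h) s_h²/n_h, with W_h = N_h/N and N = 9400:
  stratum Q1: (2550/9400)²·(1 − 436/2550)·120.6²/436 = 2.03516
  stratum Q2: (2900/9400)²·(1 − 500/2900)·38.3²/500 = 0.23109
  stratum Q3: (3000/9400)²·(1 − 243/3000)·48.1²/243 = 0.891223
  stratum Q4: (950/9400)²·(1 − 57/950)·422.0²/57 = 29.9964
V̂(ȳ_st) = 33.1539

V̂(ȳ_st) ≈ 33.2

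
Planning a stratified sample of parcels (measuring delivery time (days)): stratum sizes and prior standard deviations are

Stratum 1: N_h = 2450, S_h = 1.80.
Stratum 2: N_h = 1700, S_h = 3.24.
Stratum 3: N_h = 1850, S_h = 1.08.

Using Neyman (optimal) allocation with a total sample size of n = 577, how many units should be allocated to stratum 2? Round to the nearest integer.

267

Neyman allocation: n_h = n · N_h S_h / Σ N_i S_i, with n = 577.
  stratum 1: N_h·S_h = 2450·1.80 = 4410.00
  stratum 2: N_h·S_h = 1700·3.24 = 5508.00
  stratum 3: N_h·S_h = 1850·1.08 = 1998.00
Σ N_h S_h = 11916.00
n for stratum 2 = 577·5508.00/11916.00 = 266.710 → 267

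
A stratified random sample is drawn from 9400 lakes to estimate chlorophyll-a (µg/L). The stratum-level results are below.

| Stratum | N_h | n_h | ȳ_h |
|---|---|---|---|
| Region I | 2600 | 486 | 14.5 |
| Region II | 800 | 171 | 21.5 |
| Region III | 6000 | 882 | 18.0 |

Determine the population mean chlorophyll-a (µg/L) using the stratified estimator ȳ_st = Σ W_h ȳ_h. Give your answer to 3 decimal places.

ȳ_st ≈ 17.330

N = Σ N_h = 9400. Stratum weights W_h = N_h/N.
ȳ_st = (2600·14.5 + 800·21.5 + 6000·18.0) / 9400 = 17.32979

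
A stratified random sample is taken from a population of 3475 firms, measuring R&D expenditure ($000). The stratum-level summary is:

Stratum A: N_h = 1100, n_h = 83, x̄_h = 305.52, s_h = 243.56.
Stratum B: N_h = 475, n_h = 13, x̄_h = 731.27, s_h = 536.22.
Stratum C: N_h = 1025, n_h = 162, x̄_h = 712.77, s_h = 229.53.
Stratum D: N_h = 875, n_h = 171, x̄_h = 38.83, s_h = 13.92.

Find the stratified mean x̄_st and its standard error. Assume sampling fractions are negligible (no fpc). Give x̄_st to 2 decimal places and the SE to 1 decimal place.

x̄_st ≈ 416.69, SE ≈ 22.7

x̄_st = Σ W_h x̄_h = (1100·305.52 + 475·731.27 + 1025·712.77 + 875·38.83)/3475 = 416.68799
V̂(x̄_st) = Σ W_h² s_h²/n_h, with W_h = N_h/N and N = 3475:
  stratum A: (1100/3475)²·243.56²/83 = 71.6159
  stratum B: (475/3475)²·536.22²/13 = 413.257
  stratum C: (1025/3475)²·229.53²/162 = 28.2945
  stratum D: (875/3475)²·13.92²/171 = 0.0718437
V̂(x̄_st) = 513.239
SE(x̄_st) = √513.239 = 22.6548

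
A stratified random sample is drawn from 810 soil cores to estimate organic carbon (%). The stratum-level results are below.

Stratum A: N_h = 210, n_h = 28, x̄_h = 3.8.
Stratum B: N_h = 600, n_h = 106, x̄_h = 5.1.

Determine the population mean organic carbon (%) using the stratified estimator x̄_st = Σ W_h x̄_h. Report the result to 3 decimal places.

x̄_st ≈ 4.763

N = Σ N_h = 810. Stratum weights W_h = N_h/N.
x̄_st = (210·3.8 + 600·5.1) / 810 = 4.76296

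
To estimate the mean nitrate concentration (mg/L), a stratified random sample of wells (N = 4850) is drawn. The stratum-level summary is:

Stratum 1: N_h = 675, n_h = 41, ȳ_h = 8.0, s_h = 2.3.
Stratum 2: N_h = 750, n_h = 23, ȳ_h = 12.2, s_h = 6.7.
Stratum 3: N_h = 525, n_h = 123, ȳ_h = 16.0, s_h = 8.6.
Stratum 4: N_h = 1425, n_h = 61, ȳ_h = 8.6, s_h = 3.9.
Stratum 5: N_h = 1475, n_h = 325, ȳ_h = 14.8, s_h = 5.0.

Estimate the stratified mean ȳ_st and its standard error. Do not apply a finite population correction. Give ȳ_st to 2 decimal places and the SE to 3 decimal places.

ȳ_st ≈ 11.76, SE ≈ 0.291

ȳ_st = Σ W_h ȳ_h = (675·8.0 + 750·12.2 + 525·16.0 + 1425·8.6 + 1475·14.8)/4850 = 11.75979
V̂(ȳ_st) = Σ W_h² s_h²/n_h, with W_h = N_h/N and N = 4850:
  stratum 1: (675/4850)²·2.3²/41 = 0.00249917
  stratum 2: (750/4850)²·6.7²/23 = 0.0466725
  stratum 3: (525/4850)²·8.6²/123 = 0.00704574
  stratum 4: (1425/4850)²·3.9²/61 = 0.0215251
  stratum 5: (1475/4850)²·5.0²/325 = 0.00711471
V̂(ȳ_st) = 0.0848572
SE(ȳ_st) = √0.0848572 = 0.291303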